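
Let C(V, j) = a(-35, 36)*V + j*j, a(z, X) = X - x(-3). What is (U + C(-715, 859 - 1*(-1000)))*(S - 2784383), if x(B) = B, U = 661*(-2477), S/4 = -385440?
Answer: -7746819943957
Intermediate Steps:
S = -1541760 (S = 4*(-385440) = -1541760)
U = -1637297
a(z, X) = 3 + X (a(z, X) = X - 1*(-3) = X + 3 = 3 + X)
C(V, j) = j**2 + 39*V (C(V, j) = (3 + 36)*V + j*j = 39*V + j**2 = j**2 + 39*V)
(U + C(-715, 859 - 1*(-1000)))*(S - 2784383) = (-1637297 + ((859 - 1*(-1000))**2 + 39*(-715)))*(-1541760 - 2784383) = (-1637297 + ((859 + 1000)**2 - 27885))*(-4326143) = (-1637297 + (1859**2 - 27885))*(-4326143) = (-1637297 + (3455881 - 27885))*(-4326143) = (-1637297 + 3427996)*(-4326143) = 1790699*(-4326143) = -7746819943957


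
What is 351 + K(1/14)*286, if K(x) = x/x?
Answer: 637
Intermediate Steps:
K(x) = 1
351 + K(1/14)*286 = 351 + 1*286 = 351 + 286 = 637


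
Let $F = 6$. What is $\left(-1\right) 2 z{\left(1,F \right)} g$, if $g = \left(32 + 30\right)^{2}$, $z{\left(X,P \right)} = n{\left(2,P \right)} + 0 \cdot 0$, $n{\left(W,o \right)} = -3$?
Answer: $23064$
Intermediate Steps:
$z{\left(X,P \right)} = -3$ ($z{\left(X,P \right)} = -3 + 0 \cdot 0 = -3 + 0 = -3$)
$g = 3844$ ($g = 62^{2} = 3844$)
$\left(-1\right) 2 z{\left(1,F \right)} g = \left(-1\right) 2 \left(-3\right) 3844 = \left(-2\right) \left(-3\right) 3844 = 6 \cdot 3844 = 23064$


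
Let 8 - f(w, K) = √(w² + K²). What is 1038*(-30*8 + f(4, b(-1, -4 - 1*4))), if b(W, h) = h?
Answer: -240816 - 4152*√5 ≈ -2.5010e+5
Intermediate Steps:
f(w, K) = 8 - √(K² + w²) (f(w, K) = 8 - √(w² + K²) = 8 - √(K² + w²))
1038*(-30*8 + f(4, b(-1, -4 - 1*4))) = 1038*(-30*8 + (8 - √((-4 - 1*4)² + 4²))) = 1038*(-240 + (8 - √((-4 - 4)² + 16))) = 1038*(-240 + (8 - √((-8)² + 16))) = 1038*(-240 + (8 - √(64 + 16))) = 1038*(-240 + (8 - √80)) = 1038*(-240 + (8 - 4*√5)) = 1038*(-232 - 4*√5) = -240816 - 4152*√5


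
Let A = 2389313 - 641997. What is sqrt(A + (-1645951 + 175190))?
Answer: sqrt(276555) ≈ 525.88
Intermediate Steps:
A = 1747316
sqrt(A + (-1645951 + 175190)) = sqrt(1747316 + (-1645951 + 175190)) = sqrt(1747316 - 1470761) = sqrt(276555)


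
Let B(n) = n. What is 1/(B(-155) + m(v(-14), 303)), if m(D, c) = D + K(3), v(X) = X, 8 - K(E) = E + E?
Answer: -1/167 ≈ -0.0059880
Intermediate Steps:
K(E) = 8 - 2*E (K(E) = 8 - (E + E) = 8 - 2*E)
m(D, c) = 2 + D (m(D, c) = D + (8 - 2*3) = D + (8 - 6) = D + 2 = 2 + D)
1/(B(-155) + m(v(-14), 303)) = 1/(-155 + (2 - 14)) = 1/(-155 - 12) = 1/(-167) = -1/167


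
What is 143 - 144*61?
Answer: -8641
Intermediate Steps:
143 - 144*61 = 143 - 8784 = -8641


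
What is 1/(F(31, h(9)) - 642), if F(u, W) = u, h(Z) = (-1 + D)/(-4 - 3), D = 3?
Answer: -1/611 ≈ -0.0016367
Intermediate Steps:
h(Z) = -2/7 (h(Z) = (-1 + 3)/(-4 - 3) = 2/(-7) = 2*(-⅐) = -2/7)
1/(F(31, h(9)) - 642) = 1/(31 - 642) = 1/(-611) = -1/611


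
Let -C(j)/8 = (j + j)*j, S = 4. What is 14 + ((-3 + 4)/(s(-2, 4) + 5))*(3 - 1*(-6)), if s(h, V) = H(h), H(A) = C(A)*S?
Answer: 3505/251 ≈ 13.964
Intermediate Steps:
C(j) = -16*j² (C(j) = -8*(j + j)*j = -8*2*j*j = -16*j²)
H(A) = -64*A² (H(A) = -16*A²*4 = -64*A²)
s(h, V) = -64*h²
14 + ((-3 + 4)/(s(-2, 4) + 5))*(3 - 1*(-6)) = 14 + ((-3 + 4)/(-64*(-2)² + 5))*(3 - 1*(-6)) = 14 + (1/(-64*4 + 5))*(3 + 6) = 14 + (1/(-256 + 5))*9 = 14 + (1/(-251))*9 = 14 + (1*(-1/251))*9 = 14 - 1/251*9 = 14 - 9/251 = 3505/251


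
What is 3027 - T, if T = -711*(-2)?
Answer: 1605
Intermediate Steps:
T = 1422
3027 - T = 3027 - 1*1422 = 3027 - 1422 = 1605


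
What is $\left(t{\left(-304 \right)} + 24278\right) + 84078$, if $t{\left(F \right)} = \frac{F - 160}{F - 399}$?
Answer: $\frac{76174732}{703} \approx 1.0836 \cdot 10^{5}$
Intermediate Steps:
$t{\left(F \right)} = \frac{-160 + F}{-399 + F}$
$\left(t{\left(-304 \right)} + 24278\right) + 84078 = \left(\frac{-160 - 304}{-399 - 304} + 24278\right) + 84078 = \left(\frac{1}{-703} \left(-464\right) + 24278\right) + 84078 = \left(\left(- \frac{1}{703}\right) \left(-464\right) + 24278\right) + 84078 = \left(\frac{464}{703} + 24278\right) + 84078 = \frac{17067898}{703} + 84078 = \frac{76174732}{703}$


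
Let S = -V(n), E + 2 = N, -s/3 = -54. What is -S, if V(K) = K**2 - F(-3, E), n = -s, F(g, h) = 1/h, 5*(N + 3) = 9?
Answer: 419909/16 ≈ 26244.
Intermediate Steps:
s = 162 (s = -3*(-54) = 162)
N = -6/5 (N = -3 + (1/5)*9 = -3 + 9/5 = -6/5 ≈ -1.2000)
E = -16/5 (E = -2 - 6/5 = -16/5 ≈ -3.2000)
n = -162 (n = -1*162 = -162)
V(K) = 5/16 + K**2 (V(K) = K**2 - 1/(-16/5) = K**2 - 1*(-5/16) = K**2 + 5/16 = 5/16 + K**2)
S = -419909/16 (S = -(5/16 + (-162)**2) = -(5/16 + 26244) = -1*419909/16 = -419909/16 ≈ -26244.)
-S = -1*(-419909/16) = 419909/16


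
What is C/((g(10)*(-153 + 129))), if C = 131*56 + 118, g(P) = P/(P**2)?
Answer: -18635/6 ≈ -3105.8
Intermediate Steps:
g(P) = 1/P (g(P) = P/P**2 = 1/P)
C = 7454 (C = 7336 + 118 = 7454)
C/((g(10)*(-153 + 129))) = 7454/(((-153 + 129)/10)) = 7454/(((1/10)*(-24))) = 7454/(-12/5) = 7454*(-5/12) = -18635/6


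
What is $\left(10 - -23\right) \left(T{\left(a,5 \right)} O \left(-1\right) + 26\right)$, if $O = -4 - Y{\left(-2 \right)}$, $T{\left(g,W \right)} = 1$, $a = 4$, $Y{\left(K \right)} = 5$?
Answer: $1155$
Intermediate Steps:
$O = -9$ ($O = -4 - 5 = -9$)
$\left(10 - -23\right) \left(T{\left(a,5 \right)} O \left(-1\right) + 26\right) = \left(10 - -23\right) \left(1 \left(-9\right) \left(-1\right) + 26\right) = \left(10 + 23\right) \left(\left(-9\right) \left(-1\right) + 26\right) = 33 \left(9 + 26\right) = 33 \cdot 35 = 1155$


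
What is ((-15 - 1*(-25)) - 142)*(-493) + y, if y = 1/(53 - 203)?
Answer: 9761399/150 ≈ 65076.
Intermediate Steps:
y = -1/150 (y = 1/(-150) = -1/150 ≈ -0.0066667)
((-15 - 1*(-25)) - 142)*(-493) + y = ((-15 - 1*(-25)) - 142)*(-493) - 1/150 = ((-15 + 25) - 142)*(-493) - 1/150 = (10 - 142)*(-493) - 1/150 = -132*(-493) - 1/150 = 65076 - 1/150 = 9761399/150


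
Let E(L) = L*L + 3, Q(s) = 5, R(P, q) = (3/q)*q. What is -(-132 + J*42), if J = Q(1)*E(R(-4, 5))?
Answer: -2388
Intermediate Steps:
R(P, q) = 3
E(L) = 3 + L² (E(L) = L² + 3 = 3 + L²)
J = 60 (J = 5*(3 + 3²) = 5*(3 + 9) = 5*12 = 60)
-(-132 + J*42) = -(-132 + 60*42) = -(-132 + 2520) = -1*2388 = -2388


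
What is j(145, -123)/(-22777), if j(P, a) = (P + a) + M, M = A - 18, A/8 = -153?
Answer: 1220/22777 ≈ 0.053563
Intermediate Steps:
A = -1224 (A = 8*(-153) = -1224)
M = -1242 (M = -1224 - 18 = -1242)
j(P, a) = -1242 + P + a (j(P, a) = (P + a) - 1242 = -1242 + P + a)
j(145, -123)/(-22777) = (-1242 + 145 - 123)/(-22777) = -1220*(-1/22777) = 1220/22777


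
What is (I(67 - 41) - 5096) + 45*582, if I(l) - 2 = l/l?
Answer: 21097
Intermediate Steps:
I(l) = 3 (I(l) = 2 + l/l = 2 + 1 = 3)
(I(67 - 41) - 5096) + 45*582 = (3 - 5096) + 45*582 = -5093 + 26190 = 21097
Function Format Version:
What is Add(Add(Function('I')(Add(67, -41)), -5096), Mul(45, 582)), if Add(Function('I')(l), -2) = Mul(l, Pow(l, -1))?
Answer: 21097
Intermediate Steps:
Function('I')(l) = 3 (Function('I')(l) = Add(2, Mul(l, Pow(l, -1))) = Add(2, 1) = 3)
Add(Add(Function('I')(Add(67, -41)), -5096), Mul(45, 582)) = Add(Add(3, -5096), Mul(45, 582)) = Add(-5093, 26190) = 21097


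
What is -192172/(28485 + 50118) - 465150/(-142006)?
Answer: 244016011/293739411 ≈ 0.83072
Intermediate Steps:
-192172/(28485 + 50118) - 465150/(-142006) = -192172/78603 - 465150*(-1/142006) = -192172*1/78603 + 232575/71003 = -192172/78603 + 232575/71003 = 244016011/293739411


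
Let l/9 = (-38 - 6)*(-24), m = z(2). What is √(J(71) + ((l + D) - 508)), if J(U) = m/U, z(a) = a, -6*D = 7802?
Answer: √349145979/213 ≈ 87.725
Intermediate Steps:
D = -3901/3 (D = -⅙*7802 = -3901/3 ≈ -1300.3)
m = 2
l = 9504 (l = 9*((-38 - 6)*(-24)) = 9*(-44*(-24)) = 9*1056 = 9504)
J(U) = 2/U
√(J(71) + ((l + D) - 508)) = √(2/71 + ((9504 - 3901/3) - 508)) = √(2*(1/71) + (24611/3 - 508)) = √(2/71 + 23087/3) = √(1639183/213) = √349145979/213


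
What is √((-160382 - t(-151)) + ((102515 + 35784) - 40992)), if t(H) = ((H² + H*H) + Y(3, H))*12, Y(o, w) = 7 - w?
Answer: I*√612195 ≈ 782.43*I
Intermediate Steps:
t(H) = 84 - 12*H + 24*H² (t(H) = ((H² + H*H) + (7 - H))*12 = ((H² + H²) + (7 - H))*12 = (2*H² + (7 - H))*12 = (7 - H + 2*H²)*12 = 84 - 12*H + 24*H²)
√((-160382 - t(-151)) + ((102515 + 35784) - 40992)) = √((-160382 - (84 - 12*(-151) + 24*(-151)²)) + ((102515 + 35784) - 40992)) = √((-160382 - (84 + 1812 + 24*22801)) + (138299 - 40992)) = √((-160382 - (84 + 1812 + 547224)) + 97307) = √((-160382 - 1*549120) + 97307) = √((-160382 - 549120) + 97307) = √(-709502 + 97307) = √(-612195) = I*√612195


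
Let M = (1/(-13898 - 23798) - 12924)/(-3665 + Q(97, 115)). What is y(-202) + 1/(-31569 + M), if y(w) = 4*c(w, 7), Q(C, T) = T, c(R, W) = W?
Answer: 23654942487572/844820330419 ≈ 28.000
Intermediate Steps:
y(w) = 28 (y(w) = 4*7 = 28)
M = 97436621/26764160 (M = (1/(-13898 - 23798) - 12924)/(-3665 + 115) = (1/(-37696) - 12924)/(-3550) = (-1/37696 - 12924)*(-1/3550) = -487183105/37696*(-1/3550) = 97436621/26764160 ≈ 3.6406)
y(-202) + 1/(-31569 + M) = 28 + 1/(-31569 + 97436621/26764160) = 28 + 1/(-844820330419/26764160) = 28 - 26764160/844820330419 = 23654942487572/844820330419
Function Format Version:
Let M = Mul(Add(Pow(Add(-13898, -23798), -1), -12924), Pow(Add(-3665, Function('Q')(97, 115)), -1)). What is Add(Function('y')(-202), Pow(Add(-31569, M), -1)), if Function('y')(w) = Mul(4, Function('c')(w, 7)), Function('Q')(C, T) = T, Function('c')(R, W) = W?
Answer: Rational(23654942487572, 844820330419) ≈ 28.000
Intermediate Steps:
Function('y')(w) = 28 (Function('y')(w) = Mul(4, 7) = 28)
M = Rational(97436621, 26764160) (M = Mul(Add(Pow(Add(-13898, -23798), -1), -12924), Pow(Add(-3665, 115), -1)) = Mul(Add(Pow(-37696, -1), -12924), Pow(-3550, -1)) = Mul(Add(Rational(-1, 37696), -12924), Rational(-1, 3550)) = Mul(Rational(-487183105, 37696), Rational(-1, 3550)) = Rational(97436621, 26764160) ≈ 3.6406)
Add(Function('y')(-202), Pow(Add(-31569, M), -1)) = Add(28, Pow(Add(-31569, Rational(97436621, 26764160)), -1)) = Add(28, Pow(Rational(-844820330419, 26764160), -1)) = Add(28, Rational(-26764160, 844820330419)) = Rational(23654942487572, 844820330419)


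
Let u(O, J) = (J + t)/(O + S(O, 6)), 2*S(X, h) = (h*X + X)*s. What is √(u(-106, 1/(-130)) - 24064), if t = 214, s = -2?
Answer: 7*I*√93253276870/13780 ≈ 155.12*I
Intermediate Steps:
S(X, h) = -X - X*h (S(X, h) = ((h*X + X)*(-2))/2 = ((X*h + X)*(-2))/2 = ((X + X*h)*(-2))/2 = (-2*X - 2*X*h)/2 = -X - X*h)
u(O, J) = -(214 + J)/(6*O) (u(O, J) = (J + 214)/(O - O*(1 + 6)) = (214 + J)/(O - 1*O*7) = (214 + J)/(O - 7*O) = (214 + J)/((-6*O)) = (214 + J)*(-1/(6*O)) = -(214 + J)/(6*O))
√(u(-106, 1/(-130)) - 24064) = √((⅙)*(-214 - 1/(-130))/(-106) - 24064) = √((⅙)*(-1/106)*(-214 - 1*(-1/130)) - 24064) = √((⅙)*(-1/106)*(-214 + 1/130) - 24064) = √((⅙)*(-1/106)*(-27819/130) - 24064) = √(9273/27560 - 24064) = √(-663194567/27560) = 7*I*√93253276870/13780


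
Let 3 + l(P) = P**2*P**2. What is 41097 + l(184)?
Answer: 1146269830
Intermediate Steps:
l(P) = -3 + P**4 (l(P) = -3 + P**2*P**2 = -3 + P**4)
41097 + l(184) = 41097 + (-3 + 184**4) = 41097 + (-3 + 1146228736) = 41097 + 1146228733 = 1146269830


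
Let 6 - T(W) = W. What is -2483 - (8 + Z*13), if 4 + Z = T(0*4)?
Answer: -2517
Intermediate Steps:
T(W) = 6 - W
Z = 2 (Z = -4 + (6 - 0*4) = -4 + (6 - 1*0) = -4 + (6 + 0) = -4 + 6 = 2)
-2483 - (8 + Z*13) = -2483 - (8 + 2*13) = -2483 - (8 + 26) = -2483 - 1*34 = -2483 - 34 = -2517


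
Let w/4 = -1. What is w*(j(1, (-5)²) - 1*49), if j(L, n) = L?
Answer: 192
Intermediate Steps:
w = -4 (w = 4*(-1) = -4)
w*(j(1, (-5)²) - 1*49) = -4*(1 - 1*49) = -4*(1 - 49) = -4*(-48) = 192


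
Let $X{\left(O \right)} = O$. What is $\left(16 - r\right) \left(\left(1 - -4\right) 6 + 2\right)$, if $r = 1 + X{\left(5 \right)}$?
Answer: $320$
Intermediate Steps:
$r = 6$ ($r = 1 + 5 = 6$)
$\left(16 - r\right) \left(\left(1 - -4\right) 6 + 2\right) = \left(16 - 6\right) \left(\left(1 - -4\right) 6 + 2\right) = \left(16 - 6\right) \left(\left(1 + 4\right) 6 + 2\right) = 10 \left(5 \cdot 6 + 2\right) = 10 \left(30 + 2\right) = 10 \cdot 32 = 320$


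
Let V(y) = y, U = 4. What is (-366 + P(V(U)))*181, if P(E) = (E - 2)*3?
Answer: -65160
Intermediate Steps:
P(E) = -6 + 3*E (P(E) = (-2 + E)*3 = -6 + 3*E)
(-366 + P(V(U)))*181 = (-366 + (-6 + 3*4))*181 = (-366 + (-6 + 12))*181 = (-366 + 6)*181 = -360*181 = -65160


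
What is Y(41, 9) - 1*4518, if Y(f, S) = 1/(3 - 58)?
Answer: -248491/55 ≈ -4518.0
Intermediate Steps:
Y(f, S) = -1/55 (Y(f, S) = 1/(-55) = -1/55)
Y(41, 9) - 1*4518 = -1/55 - 1*4518 = -1/55 - 4518 = -248491/55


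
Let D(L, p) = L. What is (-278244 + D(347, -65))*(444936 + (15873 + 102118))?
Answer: -156435724519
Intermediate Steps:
(-278244 + D(347, -65))*(444936 + (15873 + 102118)) = (-278244 + 347)*(444936 + (15873 + 102118)) = -277897*(444936 + 117991) = -277897*562927 = -156435724519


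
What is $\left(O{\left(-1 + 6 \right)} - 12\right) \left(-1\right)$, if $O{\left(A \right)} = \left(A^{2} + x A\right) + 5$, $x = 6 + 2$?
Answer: $-58$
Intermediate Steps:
$x = 8$
$O{\left(A \right)} = 5 + A^{2} + 8 A$ ($O{\left(A \right)} = \left(A^{2} + 8 A\right) + 5 = 5 + A^{2} + 8 A$)
$\left(O{\left(-1 + 6 \right)} - 12\right) \left(-1\right) = \left(\left(5 + \left(-1 + 6\right)^{2} + 8 \left(-1 + 6\right)\right) - 12\right) \left(-1\right) = \left(\left(5 + 5^{2} + 8 \cdot 5\right) - 12\right) \left(-1\right) = \left(\left(5 + 25 + 40\right) - 12\right) \left(-1\right) = \left(70 - 12\right) \left(-1\right) = 58 \left(-1\right) = -58$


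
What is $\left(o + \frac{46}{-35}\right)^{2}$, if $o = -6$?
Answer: $\frac{65536}{1225} \approx 53.499$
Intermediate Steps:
$\left(o + \frac{46}{-35}\right)^{2} = \left(-6 + \frac{46}{-35}\right)^{2} = \left(-6 + 46 \left(- \frac{1}{35}\right)\right)^{2} = \left(-6 - \frac{46}{35}\right)^{2} = \left(- \frac{256}{35}\right)^{2} = \frac{65536}{1225}$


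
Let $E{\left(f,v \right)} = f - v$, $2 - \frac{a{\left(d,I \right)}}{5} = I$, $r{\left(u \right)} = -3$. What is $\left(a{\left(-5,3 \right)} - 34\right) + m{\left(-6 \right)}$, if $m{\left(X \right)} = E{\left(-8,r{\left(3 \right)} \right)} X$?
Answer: $-9$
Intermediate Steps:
$a{\left(d,I \right)} = 10 - 5 I$
$m{\left(X \right)} = - 5 X$ ($m{\left(X \right)} = \left(-8 - -3\right) X = \left(-8 + 3\right) X = - 5 X$)
$\left(a{\left(-5,3 \right)} - 34\right) + m{\left(-6 \right)} = \left(\left(10 - 15\right) - 34\right) - -30 = \left(\left(10 - 15\right) - 34\right) + 30 = \left(-5 - 34\right) + 30 = -39 + 30 = -9$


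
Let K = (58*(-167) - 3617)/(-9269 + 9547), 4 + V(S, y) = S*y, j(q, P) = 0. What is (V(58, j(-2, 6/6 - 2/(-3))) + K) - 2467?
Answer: -700241/278 ≈ -2518.9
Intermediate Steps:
V(S, y) = -4 + S*y
K = -13303/278 (K = (-9686 - 3617)/278 = -13303*1/278 = -13303/278 ≈ -47.853)
(V(58, j(-2, 6/6 - 2/(-3))) + K) - 2467 = ((-4 + 58*0) - 13303/278) - 2467 = ((-4 + 0) - 13303/278) - 2467 = (-4 - 13303/278) - 2467 = -14415/278 - 2467 = -700241/278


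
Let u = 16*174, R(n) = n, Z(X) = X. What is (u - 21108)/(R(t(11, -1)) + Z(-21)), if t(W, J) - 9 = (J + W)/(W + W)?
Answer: 201564/127 ≈ 1587.1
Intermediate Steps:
t(W, J) = 9 + (J + W)/(2*W) (t(W, J) = 9 + (J + W)/(W + W) = 9 + (J + W)/((2*W)) = 9 + (J + W)*(1/(2*W)) = 9 + (J + W)/(2*W))
u = 2784
(u - 21108)/(R(t(11, -1)) + Z(-21)) = (2784 - 21108)/((½)*(-1 + 19*11)/11 - 21) = -18324/((½)*(1/11)*(-1 + 209) - 21) = -18324/((½)*(1/11)*208 - 21) = -18324/(104/11 - 21) = -18324/(-127/11) = -18324*(-11/127) = 201564/127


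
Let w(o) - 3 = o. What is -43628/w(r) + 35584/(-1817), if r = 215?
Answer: -43514694/198053 ≈ -219.71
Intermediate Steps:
w(o) = 3 + o
-43628/w(r) + 35584/(-1817) = -43628/(3 + 215) + 35584/(-1817) = -43628/218 + 35584*(-1/1817) = -43628*1/218 - 35584/1817 = -21814/109 - 35584/1817 = -43514694/198053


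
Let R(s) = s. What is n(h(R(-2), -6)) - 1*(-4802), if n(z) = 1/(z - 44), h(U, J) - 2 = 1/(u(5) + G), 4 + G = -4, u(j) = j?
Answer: 609851/127 ≈ 4802.0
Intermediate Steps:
G = -8 (G = -4 - 4 = -8)
h(U, J) = 5/3 (h(U, J) = 2 + 1/(5 - 8) = 2 + 1/(-3) = 2 - ⅓ = 5/3)
n(z) = 1/(-44 + z)
n(h(R(-2), -6)) - 1*(-4802) = 1/(-44 + 5/3) - 1*(-4802) = 1/(-127/3) + 4802 = -3/127 + 4802 = 609851/127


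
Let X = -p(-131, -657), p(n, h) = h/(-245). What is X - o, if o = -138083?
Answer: 33829678/245 ≈ 1.3808e+5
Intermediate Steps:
p(n, h) = -h/245 (p(n, h) = h*(-1/245) = -h/245)
X = -657/245 (X = -(-1)*(-657)/245 = -1*657/245 = -657/245 ≈ -2.6816)
X - o = -657/245 - 1*(-138083) = -657/245 + 138083 = 33829678/245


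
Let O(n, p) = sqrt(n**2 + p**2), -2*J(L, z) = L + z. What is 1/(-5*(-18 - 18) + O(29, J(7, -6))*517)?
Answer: -144/179859577 + 1034*sqrt(3365)/899297885 ≈ 6.5897e-5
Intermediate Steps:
J(L, z) = -L/2 - z/2 (J(L, z) = -(L + z)/2 = -L/2 - z/2)
1/(-5*(-18 - 18) + O(29, J(7, -6))*517) = 1/(-5*(-18 - 18) + sqrt(29**2 + (-1/2*7 - 1/2*(-6))**2)*517) = 1/(-5*(-36) + sqrt(841 + (-7/2 + 3)**2)*517) = 1/(180 + sqrt(841 + (-1/2)**2)*517) = 1/(180 + sqrt(841 + 1/4)*517) = 1/(180 + sqrt(3365/4)*517) = 1/(180 + (sqrt(3365)/2)*517) = 1/(180 + 517*sqrt(3365)/2)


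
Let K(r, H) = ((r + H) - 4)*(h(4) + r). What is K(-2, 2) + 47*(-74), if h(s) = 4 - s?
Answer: -3470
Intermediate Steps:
K(r, H) = r*(-4 + H + r) (K(r, H) = ((r + H) - 4)*((4 - 1*4) + r) = ((H + r) - 4)*((4 - 4) + r) = (-4 + H + r)*(0 + r) = (-4 + H + r)*r = r*(-4 + H + r))
K(-2, 2) + 47*(-74) = -2*(-4 + 2 - 2) + 47*(-74) = -2*(-4) - 3478 = 8 - 3478 = -3470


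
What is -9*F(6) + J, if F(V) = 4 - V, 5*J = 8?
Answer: 98/5 ≈ 19.600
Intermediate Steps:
J = 8/5 (J = (⅕)*8 = 8/5 ≈ 1.6000)
-9*F(6) + J = -9*(4 - 1*6) + 8/5 = -9*(4 - 6) + 8/5 = -9*(-2) + 8/5 = 18 + 8/5 = 98/5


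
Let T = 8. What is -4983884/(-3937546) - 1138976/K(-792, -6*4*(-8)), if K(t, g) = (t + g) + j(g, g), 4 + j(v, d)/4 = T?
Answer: 280480061322/143720429 ≈ 1951.6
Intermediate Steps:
j(v, d) = 16 (j(v, d) = -16 + 4*8 = -16 + 32 = 16)
K(t, g) = 16 + g + t (K(t, g) = (t + g) + 16 = (g + t) + 16 = 16 + g + t)
-4983884/(-3937546) - 1138976/K(-792, -6*4*(-8)) = -4983884/(-3937546) - 1138976/(16 - 6*4*(-8) - 792) = -4983884*(-1/3937546) - 1138976/(16 - 24*(-8) - 792) = 2491942/1968773 - 1138976/(16 + 192 - 792) = 2491942/1968773 - 1138976/(-584) = 2491942/1968773 - 1138976*(-1/584) = 2491942/1968773 + 142372/73 = 280480061322/143720429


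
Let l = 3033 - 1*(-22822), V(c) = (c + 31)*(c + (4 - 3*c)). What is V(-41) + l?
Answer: 24995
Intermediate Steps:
V(c) = (4 - 2*c)*(31 + c) (V(c) = (31 + c)*(4 - 2*c) = (4 - 2*c)*(31 + c))
l = 25855 (l = 3033 + 22822 = 25855)
V(-41) + l = (124 - 58*(-41) - 2*(-41)²) + 25855 = (124 + 2378 - 2*1681) + 25855 = (124 + 2378 - 3362) + 25855 = -860 + 25855 = 24995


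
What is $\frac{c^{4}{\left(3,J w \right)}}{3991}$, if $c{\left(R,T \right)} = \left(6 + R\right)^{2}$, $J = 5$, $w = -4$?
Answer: $\frac{43046721}{3991} \approx 10786.0$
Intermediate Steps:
$\frac{c^{4}{\left(3,J w \right)}}{3991} = \frac{\left(\left(6 + 3\right)^{2}\right)^{4}}{3991} = \left(9^{2}\right)^{4} \cdot \frac{1}{3991} = 81^{4} \cdot \frac{1}{3991} = 43046721 \cdot \frac{1}{3991} = \frac{43046721}{3991}$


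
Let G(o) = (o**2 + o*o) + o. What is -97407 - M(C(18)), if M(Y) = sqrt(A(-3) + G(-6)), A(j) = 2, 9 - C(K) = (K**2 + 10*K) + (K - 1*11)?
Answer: -97407 - 2*sqrt(17) ≈ -97415.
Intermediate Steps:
C(K) = 20 - K**2 - 11*K (C(K) = 9 - ((K**2 + 10*K) + (K - 1*11)) = 9 - ((K**2 + 10*K) + (K - 11)) = 9 - ((K**2 + 10*K) + (-11 + K)) = 9 - (-11 + K**2 + 11*K) = 9 + (11 - K**2 - 11*K) = 20 - K**2 - 11*K)
G(o) = o + 2*o**2 (G(o) = (o**2 + o**2) + o = 2*o**2 + o = o + 2*o**2)
M(Y) = 2*sqrt(17) (M(Y) = sqrt(2 - 6*(1 + 2*(-6))) = sqrt(2 - 6*(1 - 12)) = sqrt(2 - 6*(-11)) = sqrt(2 + 66) = sqrt(68) = 2*sqrt(17))
-97407 - M(C(18)) = -97407 - 2*sqrt(17)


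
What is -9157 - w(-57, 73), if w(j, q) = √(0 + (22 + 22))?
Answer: -9157 - 2*√11 ≈ -9163.6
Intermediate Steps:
w(j, q) = 2*√11 (w(j, q) = √(0 + 44) = √44 = 2*√11)
-9157 - w(-57, 73) = -9157 - 2*√11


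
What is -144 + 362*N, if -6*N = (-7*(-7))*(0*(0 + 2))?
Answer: -144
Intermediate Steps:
N = 0 (N = -(-7*(-7))*0*(0 + 2)/6 = -49*0*2/6 = -49*0/6 = -⅙*0 = 0)
-144 + 362*N = -144 + 362*0 = -144 + 0 = -144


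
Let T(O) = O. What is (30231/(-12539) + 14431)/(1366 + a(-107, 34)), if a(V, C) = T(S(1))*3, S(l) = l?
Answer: 180920078/17165891 ≈ 10.540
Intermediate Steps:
a(V, C) = 3 (a(V, C) = 1*3 = 3)
(30231/(-12539) + 14431)/(1366 + a(-107, 34)) = (30231/(-12539) + 14431)/(1366 + 3) = (30231*(-1/12539) + 14431)/1369 = (-30231/12539 + 14431)*(1/1369) = (180920078/12539)*(1/1369) = 180920078/17165891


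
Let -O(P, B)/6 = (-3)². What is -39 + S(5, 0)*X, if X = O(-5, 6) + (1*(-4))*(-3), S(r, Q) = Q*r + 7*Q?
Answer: -39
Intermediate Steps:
O(P, B) = -54 (O(P, B) = -6*(-3)² = -6*9 = -54)
S(r, Q) = 7*Q + Q*r
X = -42 (X = -54 + (1*(-4))*(-3) = -54 - 4*(-3) = -54 + 12 = -42)
-39 + S(5, 0)*X = -39 + (0*(7 + 5))*(-42) = -39 + (0*12)*(-42) = -39 + 0*(-42) = -39 + 0 = -39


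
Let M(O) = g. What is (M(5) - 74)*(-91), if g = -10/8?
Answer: 27391/4 ≈ 6847.8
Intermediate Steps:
g = -5/4 (g = -10*1/8 = -5/4 ≈ -1.2500)
M(O) = -5/4
(M(5) - 74)*(-91) = (-5/4 - 74)*(-91) = -301/4*(-91) = 27391/4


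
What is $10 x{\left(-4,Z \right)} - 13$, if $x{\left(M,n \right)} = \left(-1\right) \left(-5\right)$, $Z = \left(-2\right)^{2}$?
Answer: $37$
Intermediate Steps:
$Z = 4$
$x{\left(M,n \right)} = 5$
$10 x{\left(-4,Z \right)} - 13 = 10 \cdot 5 - 13 = 50 - 13 = 37$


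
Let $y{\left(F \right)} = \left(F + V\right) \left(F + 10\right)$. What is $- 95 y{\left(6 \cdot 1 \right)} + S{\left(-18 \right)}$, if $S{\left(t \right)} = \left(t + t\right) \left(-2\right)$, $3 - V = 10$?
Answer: $1592$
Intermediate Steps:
$V = -7$ ($V = 3 - 10 = -7$)
$S{\left(t \right)} = - 4 t$ ($S{\left(t \right)} = 2 t \left(-2\right) = - 4 t$)
$y{\left(F \right)} = \left(-7 + F\right) \left(10 + F\right)$ ($y{\left(F \right)} = \left(F - 7\right) \left(F + 10\right) = \left(-7 + F\right) \left(10 + F\right)$)
$- 95 y{\left(6 \cdot 1 \right)} + S{\left(-18 \right)} = - 95 \left(-70 + \left(6 \cdot 1\right)^{2} + 3 \cdot 6 \cdot 1\right) - -72 = - 95 \left(-70 + 6^{2} + 3 \cdot 6\right) + 72 = - 95 \left(-70 + 36 + 18\right) + 72 = \left(-95\right) \left(-16\right) + 72 = 1520 + 72 = 1592$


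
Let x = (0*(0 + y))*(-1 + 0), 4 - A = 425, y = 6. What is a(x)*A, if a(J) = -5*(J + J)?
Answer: 0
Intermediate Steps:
A = -421 (A = 4 - 1*425 = 4 - 425 = -421)
x = 0 (x = (0*(0 + 6))*(-1 + 0) = (0*6)*(-1) = 0*(-1) = 0)
a(J) = -10*J
a(x)*A = -10*0*(-421) = 0*(-421) = 0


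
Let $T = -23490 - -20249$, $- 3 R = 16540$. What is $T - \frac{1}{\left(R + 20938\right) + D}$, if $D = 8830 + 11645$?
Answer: $- \frac{349052462}{107699} \approx -3241.0$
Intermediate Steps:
$R = - \frac{16540}{3}$ ($R = \left(- \frac{1}{3}\right) 16540 = - \frac{16540}{3} \approx -5513.3$)
$D = 20475$
$T = -3241$ ($T = -23490 + 20249 = -3241$)
$T - \frac{1}{\left(R + 20938\right) + D} = -3241 - \frac{1}{\left(- \frac{16540}{3} + 20938\right) + 20475} = -3241 - \frac{1}{\frac{46274}{3} + 20475} = -3241 - \frac{1}{\frac{107699}{3}} = -3241 - \frac{3}{107699} = - \frac{349052462}{107699}$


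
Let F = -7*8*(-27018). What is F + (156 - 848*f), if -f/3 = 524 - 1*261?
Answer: 2182236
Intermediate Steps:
f = -789 (f = -3*(524 - 1*261) = -3*(524 - 261) = -3*263 = -789)
F = 1513008 (F = -56*(-27018) = 1513008)
F + (156 - 848*f) = 1513008 + (156 - 848*(-789)) = 1513008 + (156 + 669072) = 1513008 + 669228 = 2182236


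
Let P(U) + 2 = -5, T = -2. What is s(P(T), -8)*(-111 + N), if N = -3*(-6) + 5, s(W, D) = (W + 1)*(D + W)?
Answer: -7920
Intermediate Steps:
P(U) = -7 (P(U) = -2 - 5 = -7)
s(W, D) = (1 + W)*(D + W)
N = 23 (N = 18 + 5 = 23)
s(P(T), -8)*(-111 + N) = (-8 - 7 + (-7)² - 8*(-7))*(-111 + 23) = (-8 - 7 + 49 + 56)*(-88) = 90*(-88) = -7920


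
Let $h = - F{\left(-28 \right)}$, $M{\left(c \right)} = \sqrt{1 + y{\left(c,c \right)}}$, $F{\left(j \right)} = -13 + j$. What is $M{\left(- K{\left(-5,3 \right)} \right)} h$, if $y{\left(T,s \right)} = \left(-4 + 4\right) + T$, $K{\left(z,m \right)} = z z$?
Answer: $82 i \sqrt{6} \approx 200.86 i$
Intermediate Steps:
$K{\left(z,m \right)} = z^{2}$
$y{\left(T,s \right)} = T$ ($y{\left(T,s \right)} = 0 + T = T$)
$M{\left(c \right)} = \sqrt{1 + c}$
$h = 41$ ($h = - (-13 - 28) = \left(-1\right) \left(-41\right) = 41$)
$M{\left(- K{\left(-5,3 \right)} \right)} h = \sqrt{1 - \left(-5\right)^{2}} \cdot 41 = \sqrt{1 - 25} \cdot 41 = \sqrt{-24} \cdot 41 = 2 i \sqrt{6} \cdot 41 = 82 i \sqrt{6}$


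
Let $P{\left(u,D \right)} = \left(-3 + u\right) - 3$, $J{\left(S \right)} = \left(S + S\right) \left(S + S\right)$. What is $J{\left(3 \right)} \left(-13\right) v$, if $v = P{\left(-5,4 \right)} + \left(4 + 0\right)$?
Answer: $3276$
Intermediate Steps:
$J{\left(S \right)} = 4 S^{2}$ ($J{\left(S \right)} = 2 S 2 S = 4 S^{2}$)
$P{\left(u,D \right)} = -6 + u$
$v = -7$ ($v = \left(-6 - 5\right) + \left(4 + 0\right) = -11 + 4 = -7$)
$J{\left(3 \right)} \left(-13\right) v = 4 \cdot 3^{2} \left(-13\right) \left(-7\right) = 4 \cdot 9 \left(-13\right) \left(-7\right) = 36 \left(-13\right) \left(-7\right) = \left(-468\right) \left(-7\right) = 3276$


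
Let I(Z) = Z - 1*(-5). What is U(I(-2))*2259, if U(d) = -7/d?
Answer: -5271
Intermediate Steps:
I(Z) = 5 + Z (I(Z) = Z + 5 = 5 + Z)
U(I(-2))*2259 = -7/(5 - 2)*2259 = -7/3*2259 = -5271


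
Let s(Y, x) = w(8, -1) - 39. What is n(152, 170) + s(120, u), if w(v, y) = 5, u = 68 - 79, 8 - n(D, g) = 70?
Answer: -96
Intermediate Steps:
n(D, g) = -62 (n(D, g) = 8 - 1*70 = 8 - 70 = -62)
u = -11
s(Y, x) = -34 (s(Y, x) = 5 - 39 = -34)
n(152, 170) + s(120, u) = -62 - 34 = -96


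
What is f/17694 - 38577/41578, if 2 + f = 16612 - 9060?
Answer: -184333769/367840566 ≈ -0.50112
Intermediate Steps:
f = 7550 (f = -2 + (16612 - 9060) = -2 + 7552 = 7550)
f/17694 - 38577/41578 = 7550/17694 - 38577/41578 = 7550*(1/17694) - 38577*1/41578 = 3775/8847 - 38577/41578 = -184333769/367840566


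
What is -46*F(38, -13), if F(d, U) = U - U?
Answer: 0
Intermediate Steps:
F(d, U) = 0
-46*F(38, -13) = -46*0 = 0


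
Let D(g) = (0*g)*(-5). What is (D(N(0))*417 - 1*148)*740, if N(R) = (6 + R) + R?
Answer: -109520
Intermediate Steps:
N(R) = 6 + 2*R
D(g) = 0 (D(g) = 0*(-5) = 0)
(D(N(0))*417 - 1*148)*740 = (0*417 - 1*148)*740 = (0 - 148)*740 = -148*740 = -109520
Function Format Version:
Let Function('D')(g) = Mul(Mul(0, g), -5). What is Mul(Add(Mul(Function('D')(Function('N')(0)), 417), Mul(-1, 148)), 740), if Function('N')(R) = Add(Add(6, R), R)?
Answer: -109520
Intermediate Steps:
Function('N')(R) = Add(6, Mul(2, R))
Function('D')(g) = 0 (Function('D')(g) = Mul(0, -5) = 0)
Mul(Add(Mul(Function('D')(Function('N')(0)), 417), Mul(-1, 148)), 740) = Mul(Add(Mul(0, 417), Mul(-1, 148)), 740) = Mul(Add(0, -148), 740) = Mul(-148, 740) = -109520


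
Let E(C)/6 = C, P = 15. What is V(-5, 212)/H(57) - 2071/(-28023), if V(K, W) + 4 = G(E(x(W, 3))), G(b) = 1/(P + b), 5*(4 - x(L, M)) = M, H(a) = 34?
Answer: -804099/18738046 ≈ -0.042913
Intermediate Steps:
x(L, M) = 4 - M/5
E(C) = 6*C
G(b) = 1/(15 + b)
V(K, W) = -703/177 (V(K, W) = -4 + 1/(15 + 6*(4 - ⅕*3)) = -4 + 1/(15 + 6*(4 - ⅗)) = -4 + 1/(15 + 6*(17/5)) = -4 + 1/(15 + 102/5) = -4 + 1/(177/5) = -4 + 5/177 = -703/177)
V(-5, 212)/H(57) - 2071/(-28023) = -703/177/34 - 2071/(-28023) = -703/177*1/34 - 2071*(-1/28023) = -703/6018 + 2071/28023 = -804099/18738046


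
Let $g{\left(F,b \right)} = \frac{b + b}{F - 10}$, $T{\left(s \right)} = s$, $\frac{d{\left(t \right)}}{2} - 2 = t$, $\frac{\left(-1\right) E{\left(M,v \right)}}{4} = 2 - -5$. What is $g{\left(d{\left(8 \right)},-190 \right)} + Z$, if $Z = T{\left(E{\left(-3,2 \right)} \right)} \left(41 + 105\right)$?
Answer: $-4126$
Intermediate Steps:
$E{\left(M,v \right)} = -28$ ($E{\left(M,v \right)} = - 4 \left(2 - -5\right) = - 4 \left(2 + 5\right) = \left(-4\right) 7 = -28$)
$d{\left(t \right)} = 4 + 2 t$
$g{\left(F,b \right)} = \frac{2 b}{-10 + F}$
$Z = -4088$ ($Z = - 28 \left(41 + 105\right) = \left(-28\right) 146 = -4088$)
$g{\left(d{\left(8 \right)},-190 \right)} + Z = 2 \left(-190\right) \frac{1}{-10 + \left(4 + 2 \cdot 8\right)} - 4088 = 2 \left(-190\right) \frac{1}{-10 + \left(4 + 16\right)} - 4088 = 2 \left(-190\right) \frac{1}{-10 + 20} - 4088 = 2 \left(-190\right) \frac{1}{10} - 4088 = -38 - 4088 = -4126$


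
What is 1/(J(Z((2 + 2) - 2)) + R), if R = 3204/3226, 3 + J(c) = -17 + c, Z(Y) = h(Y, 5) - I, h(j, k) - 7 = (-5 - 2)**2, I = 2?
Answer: 1613/56444 ≈ 0.028577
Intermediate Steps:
h(j, k) = 56 (h(j, k) = 7 + (-5 - 2)**2 = 7 + (-7)**2 = 7 + 49 = 56)
Z(Y) = 54 (Z(Y) = 56 - 1*2 = 56 - 2 = 54)
J(c) = -20 + c (J(c) = -3 + (-17 + c) = -20 + c)
R = 1602/1613 (R = 3204*(1/3226) = 1602/1613 ≈ 0.99318)
1/(J(Z((2 + 2) - 2)) + R) = 1/((-20 + 54) + 1602/1613) = 1/(34 + 1602/1613) = 1/(56444/1613) = 1613/56444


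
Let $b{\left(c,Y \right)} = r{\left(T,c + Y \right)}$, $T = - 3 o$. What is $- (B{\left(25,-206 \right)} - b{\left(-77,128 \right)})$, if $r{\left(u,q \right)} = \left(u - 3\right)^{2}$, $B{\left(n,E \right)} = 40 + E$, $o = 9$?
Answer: $1066$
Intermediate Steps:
$T = -27$ ($T = \left(-3\right) 9 = -27$)
$r{\left(u,q \right)} = \left(-3 + u\right)^{2}$
$b{\left(c,Y \right)} = 900$ ($b{\left(c,Y \right)} = \left(-3 - 27\right)^{2} = \left(-30\right)^{2} = 900$)
$- (B{\left(25,-206 \right)} - b{\left(-77,128 \right)}) = - (\left(40 - 206\right) - 900) = - (-166 - 900) = \left(-1\right) \left(-1066\right) = 1066$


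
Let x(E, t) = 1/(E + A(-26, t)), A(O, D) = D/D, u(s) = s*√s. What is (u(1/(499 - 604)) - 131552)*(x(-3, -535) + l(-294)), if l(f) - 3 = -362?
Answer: 47292944 + 719*I*√105/22050 ≈ 4.7293e+7 + 0.33413*I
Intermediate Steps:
l(f) = -359 (l(f) = 3 - 362 = -359)
u(s) = s^(3/2)
A(O, D) = 1
x(E, t) = 1/(1 + E) (x(E, t) = 1/(E + 1) = 1/(1 + E))
(u(1/(499 - 604)) - 131552)*(x(-3, -535) + l(-294)) = ((1/(499 - 604))^(3/2) - 131552)*(1/(1 - 3) - 359) = ((1/(-105))^(3/2) - 131552)*(1/(-2) - 359) = ((-1/105)^(3/2) - 131552)*(-½ - 359) = (-I*√105/11025 - 131552)*(-719/2) = (-131552 - I*√105/11025)*(-719/2) = 47292944 + 719*I*√105/22050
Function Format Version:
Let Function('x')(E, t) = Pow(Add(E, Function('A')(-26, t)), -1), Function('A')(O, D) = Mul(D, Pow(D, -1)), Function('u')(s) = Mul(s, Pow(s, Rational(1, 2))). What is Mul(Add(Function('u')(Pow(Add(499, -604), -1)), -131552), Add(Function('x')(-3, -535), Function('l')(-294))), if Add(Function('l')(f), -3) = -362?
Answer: Add(47292944, Mul(Rational(719, 22050), I, Pow(105, Rational(1, 2)))) ≈ Add(4.7293e+7, Mul(0.33413, I))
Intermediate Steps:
Function('l')(f) = -359 (Function('l')(f) = Add(3, -362) = -359)
Function('u')(s) = Pow(s, Rational(3, 2))
Function('A')(O, D) = 1
Function('x')(E, t) = Pow(Add(1, E), -1) (Function('x')(E, t) = Pow(Add(E, 1), -1) = Pow(Add(1, E), -1))
Mul(Add(Function('u')(Pow(Add(499, -604), -1)), -131552), Add(Function('x')(-3, -535), Function('l')(-294))) = Mul(Add(Pow(Pow(Add(499, -604), -1), Rational(3, 2)), -131552), Add(Pow(Add(1, -3), -1), -359)) = Mul(Add(Pow(Pow(-105, -1), Rational(3, 2)), -131552), Add(Pow(-2, -1), -359)) = Mul(Add(Pow(Rational(-1, 105), Rational(3, 2)), -131552), Add(Rational(-1, 2), -359)) = Mul(Add(Mul(Rational(-1, 11025), I, Pow(105, Rational(1, 2))), -131552), Rational(-719, 2)) = Mul(Add(-131552, Mul(Rational(-1, 11025), I, Pow(105, Rational(1, 2)))), Rational(-719, 2)) = Add(47292944, Mul(Rational(719, 22050), I, Pow(105, Rational(1, 2))))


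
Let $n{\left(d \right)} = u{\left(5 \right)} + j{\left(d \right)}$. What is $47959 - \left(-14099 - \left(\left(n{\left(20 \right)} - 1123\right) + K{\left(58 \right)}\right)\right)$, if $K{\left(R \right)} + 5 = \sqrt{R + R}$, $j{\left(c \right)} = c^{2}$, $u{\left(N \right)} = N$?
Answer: $61335 + 2 \sqrt{29} \approx 61346.0$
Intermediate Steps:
$K{\left(R \right)} = -5 + \sqrt{2} \sqrt{R}$ ($K{\left(R \right)} = -5 + \sqrt{R + R} = -5 + \sqrt{2 R} = -5 + \sqrt{2} \sqrt{R}$)
$n{\left(d \right)} = 5 + d^{2}$
$47959 - \left(-14099 - \left(\left(n{\left(20 \right)} - 1123\right) + K{\left(58 \right)}\right)\right) = 47959 - \left(-14099 - \left(\left(\left(5 + 20^{2}\right) - 1123\right) - \left(5 - \sqrt{2} \sqrt{58}\right)\right)\right) = 47959 - \left(-14099 - \left(\left(\left(5 + 400\right) - 1123\right) - \left(5 - 2 \sqrt{29}\right)\right)\right) = 47959 - \left(-14099 - \left(\left(405 - 1123\right) - \left(5 - 2 \sqrt{29}\right)\right)\right) = 47959 - \left(-14099 - \left(-718 - \left(5 - 2 \sqrt{29}\right)\right)\right) = 47959 - \left(-14099 - \left(-723 + 2 \sqrt{29}\right)\right) = 47959 - \left(-14099 + \left(723 - 2 \sqrt{29}\right)\right) = 47959 - \left(-13376 - 2 \sqrt{29}\right) = 47959 + \left(13376 + 2 \sqrt{29}\right) = 61335 + 2 \sqrt{29}$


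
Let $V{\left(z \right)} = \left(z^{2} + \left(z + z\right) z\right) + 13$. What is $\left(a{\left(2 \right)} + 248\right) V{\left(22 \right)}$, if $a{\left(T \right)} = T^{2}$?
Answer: $369180$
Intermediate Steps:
$V{\left(z \right)} = 13 + 3 z^{2}$ ($V{\left(z \right)} = \left(z^{2} + 2 z z\right) + 13 = \left(z^{2} + 2 z^{2}\right) + 13 = 3 z^{2} + 13 = 13 + 3 z^{2}$)
$\left(a{\left(2 \right)} + 248\right) V{\left(22 \right)} = \left(2^{2} + 248\right) \left(13 + 3 \cdot 22^{2}\right) = \left(4 + 248\right) \left(13 + 3 \cdot 484\right) = 252 \left(13 + 1452\right) = 252 \cdot 1465 = 369180$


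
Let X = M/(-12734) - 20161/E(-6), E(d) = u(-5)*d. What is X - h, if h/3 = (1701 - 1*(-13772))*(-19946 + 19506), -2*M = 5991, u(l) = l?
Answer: 7802257366891/382020 ≈ 2.0424e+7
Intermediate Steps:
E(d) = -5*d
M = -5991/2 (M = -½*5991 = -5991/2 ≈ -2995.5)
h = -20424360 (h = 3*((1701 - 1*(-13772))*(-19946 + 19506)) = 3*((1701 + 13772)*(-440)) = 3*(15473*(-440)) = 3*(-6808120) = -20424360)
X = -256640309/382020 (X = -5991/2/(-12734) - 20161/((-5*(-6))) = -5991/2*(-1/12734) - 20161/30 = 5991/25468 - 20161*1/30 = 5991/25468 - 20161/30 = -256640309/382020 ≈ -671.80)
X - h = -256640309/382020 - 1*(-20424360) = -256640309/382020 + 20424360 = 7802257366891/382020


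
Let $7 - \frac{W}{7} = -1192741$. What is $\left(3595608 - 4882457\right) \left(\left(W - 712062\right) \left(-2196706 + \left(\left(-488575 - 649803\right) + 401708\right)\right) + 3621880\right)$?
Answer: $28828891188345198856$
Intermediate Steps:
$W = 8349236$ ($W = 49 - -8349187 = 49 + 8349187 = 8349236$)
$\left(3595608 - 4882457\right) \left(\left(W - 712062\right) \left(-2196706 + \left(\left(-488575 - 649803\right) + 401708\right)\right) + 3621880\right) = \left(3595608 - 4882457\right) \left(\left(8349236 - 712062\right) \left(-2196706 + \left(\left(-488575 - 649803\right) + 401708\right)\right) + 3621880\right) = - 1286849 \left(7637174 \left(-2196706 + \left(-1138378 + 401708\right)\right) + 3621880\right) = - 1286849 \left(7637174 \left(-2196706 - 736670\right) + 3621880\right) = - 1286849 \left(7637174 \left(-2933376\right) + 3621880\right) = - 1286849 \left(-22402702919424 + 3621880\right) = \left(-1286849\right) \left(-22402699297544\right) = 28828891188345198856$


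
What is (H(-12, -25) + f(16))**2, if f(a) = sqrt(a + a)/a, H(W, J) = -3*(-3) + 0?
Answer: (36 + sqrt(2))**2/16 ≈ 87.489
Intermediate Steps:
H(W, J) = 9 (H(W, J) = 9 + 0 = 9)
f(a) = sqrt(2)/sqrt(a) (f(a) = sqrt(2*a)/a = (sqrt(2)*sqrt(a))/a = sqrt(2)/sqrt(a))
(H(-12, -25) + f(16))**2 = (9 + sqrt(2)/sqrt(16))**2 = (9 + sqrt(2)*(1/4))**2 = (9 + sqrt(2)/4)**2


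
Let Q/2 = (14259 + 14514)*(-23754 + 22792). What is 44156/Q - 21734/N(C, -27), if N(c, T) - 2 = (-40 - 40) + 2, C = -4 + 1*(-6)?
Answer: 150396828389/525912894 ≈ 285.97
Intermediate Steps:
C = -10 (C = -4 - 6 = -10)
N(c, T) = -76 (N(c, T) = 2 + ((-40 - 40) + 2) = 2 + (-80 + 2) = 2 - 78 = -76)
Q = -55359252 (Q = 2*((14259 + 14514)*(-23754 + 22792)) = 2*(28773*(-962)) = 2*(-27679626) = -55359252)
44156/Q - 21734/N(C, -27) = 44156/(-55359252) - 21734/(-76) = 44156*(-1/55359252) - 21734*(-1/76) = -11039/13839813 + 10867/38 = 150396828389/525912894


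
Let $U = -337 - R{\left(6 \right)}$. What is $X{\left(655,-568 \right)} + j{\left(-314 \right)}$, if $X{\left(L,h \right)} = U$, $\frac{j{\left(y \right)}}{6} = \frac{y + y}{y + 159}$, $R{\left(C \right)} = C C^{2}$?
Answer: $- \frac{81947}{155} \approx -528.69$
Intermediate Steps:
$R{\left(C \right)} = C^{3}$
$j{\left(y \right)} = \frac{12 y}{159 + y}$ ($j{\left(y \right)} = 6 \frac{y + y}{y + 159} = 6 \frac{2 y}{159 + y} = \frac{12 y}{159 + y}$)
$U = -553$ ($U = -337 - 6^{3} = -337 - 216 = -553$)
$X{\left(L,h \right)} = -553$
$X{\left(655,-568 \right)} + j{\left(-314 \right)} = -553 + 12 \left(-314\right) \frac{1}{159 - 314} = -553 + 12 \left(-314\right) \frac{1}{-155} = -553 + 12 \left(-314\right) \left(- \frac{1}{155}\right) = -553 + \frac{3768}{155} = - \frac{81947}{155}$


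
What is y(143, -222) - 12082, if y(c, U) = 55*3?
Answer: -11917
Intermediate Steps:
y(c, U) = 165
y(143, -222) - 12082 = 165 - 12082 = -11917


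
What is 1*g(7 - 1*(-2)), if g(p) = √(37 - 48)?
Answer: I*√11 ≈ 3.3166*I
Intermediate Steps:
g(p) = I*√11 (g(p) = √(-11) = I*√11)
1*g(7 - 1*(-2)) = 1*(I*√11) = I*√11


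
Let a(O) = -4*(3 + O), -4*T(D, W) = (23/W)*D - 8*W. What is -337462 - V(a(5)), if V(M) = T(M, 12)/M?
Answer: -16198117/48 ≈ -3.3746e+5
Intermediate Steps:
T(D, W) = 2*W - 23*D/(4*W) (T(D, W) = -((23/W)*D - 8*W)/4 = -(23*D/W - 8*W)/4 = -(-8*W + 23*D/W)/4 = 2*W - 23*D/(4*W))
a(O) = -12 - 4*O
V(M) = (24 - 23*M/48)/M (V(M) = (2*12 - 23/4*M/12)/M = (24 - 23/4*M*1/12)/M = (24 - 23*M/48)/M)
-337462 - V(a(5)) = -337462 - (-23/48 + 24/(-12 - 4*5)) = -337462 - (-23/48 + 24/(-12 - 20)) = -337462 - (-23/48 + 24/(-32)) = -337462 - (-23/48 + 24*(-1/32)) = -337462 - (-23/48 - 3/4) = -337462 - 1*(-59/48) = -337462 + 59/48 = -16198117/48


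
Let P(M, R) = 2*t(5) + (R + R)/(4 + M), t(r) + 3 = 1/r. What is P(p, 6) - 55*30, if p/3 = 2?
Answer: -8272/5 ≈ -1654.4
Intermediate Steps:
p = 6 (p = 3*2 = 6)
t(r) = -3 + 1/r
P(M, R) = -28/5 + 2*R/(4 + M) (P(M, R) = 2*(-3 + 1/5) + (R + R)/(4 + M) = 2*(-3 + ⅕) + (2*R)/(4 + M) = 2*(-14/5) + 2*R/(4 + M) = -28/5 + 2*R/(4 + M))
P(p, 6) - 55*30 = 2*(-56 - 14*6 + 5*6)/(5*(4 + 6)) - 55*30 = (⅖)*(-56 - 84 + 30)/10 - 1650 = (⅖)*(⅒)*(-110) - 1650 = -22/5 - 1650 = -8272/5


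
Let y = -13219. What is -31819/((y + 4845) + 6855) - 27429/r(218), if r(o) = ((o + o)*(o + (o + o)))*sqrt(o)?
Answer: 31819/1519 - 9143*sqrt(218)/20720464 ≈ 20.941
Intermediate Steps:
r(o) = 6*o**(5/2) (r(o) = ((2*o)*(o + 2*o))*sqrt(o) = ((2*o)*(3*o))*sqrt(o) = (6*o**2)*sqrt(o) = 6*o**(5/2))
-31819/((y + 4845) + 6855) - 27429/r(218) = -31819/((-13219 + 4845) + 6855) - 27429*sqrt(218)/62161392 = -31819/(-8374 + 6855) - 27429*sqrt(218)/62161392 = -31819/(-1519) - 27429*sqrt(218)/62161392 = -31819*(-1/1519) - 9143*sqrt(218)/20720464 = 31819/1519 - 9143*sqrt(218)/20720464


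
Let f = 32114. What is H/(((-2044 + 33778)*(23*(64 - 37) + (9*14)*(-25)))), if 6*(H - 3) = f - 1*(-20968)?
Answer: -1475/13375881 ≈ -0.00011027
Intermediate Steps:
H = 8850 (H = 3 + (32114 - 1*(-20968))/6 = 3 + (32114 + 20968)/6 = 3 + (⅙)*53082 = 3 + 8847 = 8850)
H/(((-2044 + 33778)*(23*(64 - 37) + (9*14)*(-25)))) = 8850/(((-2044 + 33778)*(23*(64 - 37) + (9*14)*(-25)))) = 8850/((31734*(23*27 + 126*(-25)))) = 8850/((31734*(621 - 3150))) = 8850/((31734*(-2529))) = 8850/(-80255286) = 8850*(-1/80255286) = -1475/13375881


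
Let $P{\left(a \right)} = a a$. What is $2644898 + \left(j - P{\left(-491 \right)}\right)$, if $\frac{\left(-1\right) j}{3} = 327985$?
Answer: $1419862$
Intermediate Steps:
$P{\left(a \right)} = a^{2}$
$j = -983955$ ($j = \left(-3\right) 327985 = -983955$)
$2644898 + \left(j - P{\left(-491 \right)}\right) = 2644898 - 1225036 = 1419862$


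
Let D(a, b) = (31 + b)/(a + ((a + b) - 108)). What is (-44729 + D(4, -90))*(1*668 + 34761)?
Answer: -301091620479/190 ≈ -1.5847e+9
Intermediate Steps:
D(a, b) = (31 + b)/(-108 + b + 2*a) (D(a, b) = (31 + b)/(a + (-108 + a + b)) = (31 + b)/(-108 + b + 2*a))
(-44729 + D(4, -90))*(1*668 + 34761) = (-44729 + (31 - 90)/(-108 - 90 + 2*4))*(1*668 + 34761) = (-44729 - 59/(-108 - 90 + 8))*(668 + 34761) = (-44729 - 59/(-190))*35429 = (-44729 - 1/190*(-59))*35429 = (-44729 + 59/190)*35429 = -8498451/190*35429 = -301091620479/190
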